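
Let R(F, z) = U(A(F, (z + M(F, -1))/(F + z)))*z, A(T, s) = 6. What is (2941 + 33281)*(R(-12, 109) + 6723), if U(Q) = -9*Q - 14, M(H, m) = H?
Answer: -24956958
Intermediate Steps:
U(Q) = -14 - 9*Q
R(F, z) = -68*z (R(F, z) = (-14 - 9*6)*z = (-14 - 54)*z = -68*z)
(2941 + 33281)*(R(-12, 109) + 6723) = (2941 + 33281)*(-68*109 + 6723) = 36222*(-7412 + 6723) = 36222*(-689) = -24956958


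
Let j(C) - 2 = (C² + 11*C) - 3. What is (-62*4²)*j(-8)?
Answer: 24800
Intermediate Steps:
j(C) = -1 + C² + 11*C (j(C) = 2 + ((C² + 11*C) - 3) = 2 + (-3 + C² + 11*C) = -1 + C² + 11*C)
(-62*4²)*j(-8) = (-62*4²)*(-1 + (-8)² + 11*(-8)) = (-62*16)*(-1 + 64 - 88) = -992*(-25) = 24800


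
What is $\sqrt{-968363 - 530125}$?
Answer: $2 i \sqrt{374622} \approx 1224.1 i$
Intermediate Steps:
$\sqrt{-968363 - 530125} = \sqrt{-1498488} = 2 i \sqrt{374622}$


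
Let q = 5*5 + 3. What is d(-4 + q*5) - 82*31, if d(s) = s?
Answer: -2406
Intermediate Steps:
q = 28 (q = 25 + 3 = 28)
d(-4 + q*5) - 82*31 = (-4 + 28*5) - 82*31 = (-4 + 140) - 2542 = 136 - 2542 = -2406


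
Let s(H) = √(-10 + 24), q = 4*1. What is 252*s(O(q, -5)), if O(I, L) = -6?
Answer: 252*√14 ≈ 942.90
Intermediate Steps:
q = 4
s(H) = √14
252*s(O(q, -5)) = 252*√14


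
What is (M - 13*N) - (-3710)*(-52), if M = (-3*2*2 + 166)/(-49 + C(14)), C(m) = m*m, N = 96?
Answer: -4077506/21 ≈ -1.9417e+5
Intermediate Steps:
C(m) = m²
M = 22/21 (M = (-3*2*2 + 166)/(-49 + 14²) = (-6*2 + 166)/(-49 + 196) = (-12 + 166)/147 = 154*(1/147) = 22/21 ≈ 1.0476)
(M - 13*N) - (-3710)*(-52) = (22/21 - 13*96) - (-3710)*(-52) = (22/21 - 1248) - 1*192920 = -26186/21 - 192920 = -4077506/21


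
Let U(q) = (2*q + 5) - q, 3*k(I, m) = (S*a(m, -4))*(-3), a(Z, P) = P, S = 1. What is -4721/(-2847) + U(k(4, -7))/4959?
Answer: 2604118/1568697 ≈ 1.6601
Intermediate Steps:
k(I, m) = 4 (k(I, m) = ((1*(-4))*(-3))/3 = (-4*(-3))/3 = (1/3)*12 = 4)
U(q) = 5 + q (U(q) = (5 + 2*q) - q = 5 + q)
-4721/(-2847) + U(k(4, -7))/4959 = -4721/(-2847) + (5 + 4)/4959 = -4721*(-1/2847) + 9*(1/4959) = 4721/2847 + 1/551 = 2604118/1568697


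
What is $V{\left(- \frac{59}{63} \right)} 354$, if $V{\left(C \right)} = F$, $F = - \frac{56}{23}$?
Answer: $- \frac{19824}{23} \approx -861.91$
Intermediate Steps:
$F = - \frac{56}{23}$ ($F = \left(-56\right) \frac{1}{23} = - \frac{56}{23} \approx -2.4348$)
$V{\left(C \right)} = - \frac{56}{23}$
$V{\left(- \frac{59}{63} \right)} 354 = \left(- \frac{56}{23}\right) 354 = - \frac{19824}{23}$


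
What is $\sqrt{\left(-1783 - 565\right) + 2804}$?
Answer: $2 \sqrt{114} \approx 21.354$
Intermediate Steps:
$\sqrt{\left(-1783 - 565\right) + 2804} = \sqrt{-2348 + 2804} = \sqrt{456} = 2 \sqrt{114}$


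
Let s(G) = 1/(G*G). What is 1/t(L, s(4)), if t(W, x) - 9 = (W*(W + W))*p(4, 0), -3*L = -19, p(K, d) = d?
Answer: 1/9 ≈ 0.11111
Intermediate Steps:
L = 19/3 (L = -1/3*(-19) = 19/3 ≈ 6.3333)
s(G) = G**(-2)
t(W, x) = 9 (t(W, x) = 9 + (W*(W + W))*0 = 9 + (W*(2*W))*0 = 9 + (2*W**2)*0 = 9 + 0 = 9)
1/t(L, s(4)) = 1/9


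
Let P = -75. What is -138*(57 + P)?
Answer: 2484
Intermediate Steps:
-138*(57 + P) = -138*(57 - 75) = -138*(-18) = 2484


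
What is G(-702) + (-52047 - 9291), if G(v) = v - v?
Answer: -61338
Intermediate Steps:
G(v) = 0
G(-702) + (-52047 - 9291) = 0 + (-52047 - 9291) = 0 - 61338 = -61338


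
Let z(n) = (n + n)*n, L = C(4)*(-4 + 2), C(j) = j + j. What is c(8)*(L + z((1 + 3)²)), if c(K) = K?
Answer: 3968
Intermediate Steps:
C(j) = 2*j
L = -16 (L = (2*4)*(-4 + 2) = 8*(-2) = -16)
z(n) = 2*n² (z(n) = (2*n)*n = 2*n²)
c(8)*(L + z((1 + 3)²)) = 8*(-16 + 2*((1 + 3)²)²) = 8*(-16 + 2*(4²)²) = 8*(-16 + 2*16²) = 8*(-16 + 2*256) = 8*(-16 + 512) = 8*496 = 3968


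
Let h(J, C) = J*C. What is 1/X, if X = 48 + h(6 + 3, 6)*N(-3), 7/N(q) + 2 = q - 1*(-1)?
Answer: -2/93 ≈ -0.021505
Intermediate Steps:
h(J, C) = C*J
N(q) = 7/(-1 + q) (N(q) = 7/(-2 + (q - 1*(-1))) = 7/(-2 + (q + 1)) = 7/(-2 + (1 + q)) = 7/(-1 + q))
X = -93/2 (X = 48 + (6*(6 + 3))*(7/(-1 - 3)) = 48 + (6*9)*(7/(-4)) = 48 + 54*(7*(-1/4)) = 48 + 54*(-7/4) = 48 - 189/2 = -93/2 ≈ -46.500)
1/X = 1/(-93/2) = -2/93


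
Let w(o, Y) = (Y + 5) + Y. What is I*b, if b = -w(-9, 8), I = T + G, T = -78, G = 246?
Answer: -3528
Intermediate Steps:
w(o, Y) = 5 + 2*Y (w(o, Y) = (5 + Y) + Y = 5 + 2*Y)
I = 168 (I = -78 + 246 = 168)
b = -21 (b = -(5 + 2*8) = -(5 + 16) = -1*21 = -21)
I*b = 168*(-21) = -3528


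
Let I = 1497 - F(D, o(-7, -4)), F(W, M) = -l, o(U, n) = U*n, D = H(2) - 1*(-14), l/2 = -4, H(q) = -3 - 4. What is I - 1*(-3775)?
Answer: 5264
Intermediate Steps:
H(q) = -7
l = -8 (l = 2*(-4) = -8)
D = 7 (D = -7 - 1*(-14) = -7 + 14 = 7)
F(W, M) = 8 (F(W, M) = -1*(-8) = 8)
I = 1489 (I = 1497 - 1*8 = 1497 - 8 = 1489)
I - 1*(-3775) = 1489 - 1*(-3775) = 1489 + 3775 = 5264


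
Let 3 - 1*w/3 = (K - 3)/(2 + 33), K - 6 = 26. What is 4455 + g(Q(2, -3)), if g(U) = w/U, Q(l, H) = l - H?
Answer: 779853/175 ≈ 4456.3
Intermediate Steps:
K = 32 (K = 6 + 26 = 32)
w = 228/35 (w = 9 - 3*(32 - 3)/(2 + 33) = 9 - 87/35 = 228/35 ≈ 6.5143)
g(U) = 228/(35*U)
4455 + g(Q(2, -3)) = 4455 + 228/(35*(2 - 1*(-3))) = 4455 + 228/(35*(2 + 3)) = 4455 + (228/35)/5 = 4455 + (228/35)*(⅕) = 4455 + 228/175 = 779853/175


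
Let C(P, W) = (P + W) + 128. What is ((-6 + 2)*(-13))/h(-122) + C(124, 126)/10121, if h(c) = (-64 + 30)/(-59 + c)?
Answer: 47635852/172057 ≈ 276.86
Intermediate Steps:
C(P, W) = 128 + P + W
h(c) = -34/(-59 + c)
((-6 + 2)*(-13))/h(-122) + C(124, 126)/10121 = ((-6 + 2)*(-13))/((-34/(-59 - 122))) + (128 + 124 + 126)/10121 = (-4*(-13))/((-34/(-181))) + 378*(1/10121) = 52/((-34*(-1/181))) + 378/10121 = 52/(34/181) + 378/10121 = 52*(181/34) + 378/10121 = 4706/17 + 378/10121 = 47635852/172057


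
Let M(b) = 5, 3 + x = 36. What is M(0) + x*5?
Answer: 170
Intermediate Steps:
x = 33 (x = -3 + 36 = 33)
M(0) + x*5 = 5 + 33*5 = 5 + 165 = 170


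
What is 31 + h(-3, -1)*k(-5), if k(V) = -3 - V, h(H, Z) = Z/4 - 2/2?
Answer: 57/2 ≈ 28.500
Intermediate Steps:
h(H, Z) = -1 + Z/4 (h(H, Z) = Z*(¼) - 2*½ = Z/4 - 1 = -1 + Z/4)
31 + h(-3, -1)*k(-5) = 31 + (-1 + (¼)*(-1))*(-3 - 1*(-5)) = 31 + (-1 - ¼)*(-3 + 5) = 31 - 5/4*2 = 31 - 5/2 = 57/2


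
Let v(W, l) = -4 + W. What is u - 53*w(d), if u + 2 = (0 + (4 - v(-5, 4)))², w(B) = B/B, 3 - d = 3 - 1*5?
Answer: 114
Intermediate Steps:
d = 5 (d = 3 - (3 - 1*5) = 3 - (3 - 5) = 3 - 1*(-2) = 3 + 2 = 5)
w(B) = 1
u = 167 (u = -2 + (0 + (4 - (-4 - 5)))² = -2 + (0 + (4 - 1*(-9)))² = -2 + (0 + (4 + 9))² = -2 + (0 + 13)² = -2 + 13² = -2 + 169 = 167)
u - 53*w(d) = 167 - 53*1 = 167 - 53 = 114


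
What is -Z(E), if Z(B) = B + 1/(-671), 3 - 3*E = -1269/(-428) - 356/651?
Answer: -107955359/560878164 ≈ -0.19248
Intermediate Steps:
E = 162133/835884 (E = 1 - (-1269/(-428) - 356/651)/3 = 1 - (-1269*(-1/428) - 356*1/651)/3 = 1 - (1269/428 - 356/651)/3 = 1 - ⅓*673751/278628 = 1 - 673751/835884 = 162133/835884 ≈ 0.19397)
Z(B) = -1/671 + B (Z(B) = B - 1/671 = -1/671 + B)
-Z(E) = -(-1/671 + 162133/835884) = -1*107955359/560878164 = -107955359/560878164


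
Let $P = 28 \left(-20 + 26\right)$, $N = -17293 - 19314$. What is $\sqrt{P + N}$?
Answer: $i \sqrt{36439} \approx 190.89 i$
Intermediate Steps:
$N = -36607$
$P = 168$ ($P = 28 \cdot 6 = 168$)
$\sqrt{P + N} = \sqrt{168 - 36607} = \sqrt{-36439} = i \sqrt{36439}$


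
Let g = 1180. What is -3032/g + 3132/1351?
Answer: -100118/398545 ≈ -0.25121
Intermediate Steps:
-3032/g + 3132/1351 = -3032/1180 + 3132/1351 = -3032*1/1180 + 3132*(1/1351) = -758/295 + 3132/1351 = -100118/398545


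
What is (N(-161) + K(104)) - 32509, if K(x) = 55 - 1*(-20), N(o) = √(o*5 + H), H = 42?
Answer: -32434 + I*√763 ≈ -32434.0 + 27.622*I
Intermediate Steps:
N(o) = √(42 + 5*o) (N(o) = √(o*5 + 42) = √(5*o + 42) = √(42 + 5*o))
K(x) = 75 (K(x) = 55 + 20 = 75)
(N(-161) + K(104)) - 32509 = (√(42 + 5*(-161)) + 75) - 32509 = (√(42 - 805) + 75) - 32509 = (√(-763) + 75) - 32509 = (I*√763 + 75) - 32509 = (75 + I*√763) - 32509 = -32434 + I*√763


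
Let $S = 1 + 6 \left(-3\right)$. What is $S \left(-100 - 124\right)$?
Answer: $3808$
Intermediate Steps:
$S = -17$ ($S = 1 - 18 = -17$)
$S \left(-100 - 124\right) = - 17 \left(-100 - 124\right) = \left(-17\right) \left(-224\right) = 3808$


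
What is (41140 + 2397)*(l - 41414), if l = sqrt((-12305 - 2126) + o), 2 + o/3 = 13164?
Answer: -1803041318 + 43537*sqrt(25055) ≈ -1.7961e+9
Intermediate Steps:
o = 39486 (o = -6 + 3*13164 = -6 + 39492 = 39486)
l = sqrt(25055) (l = sqrt((-12305 - 2126) + 39486) = sqrt(-14431 + 39486) = sqrt(25055) ≈ 158.29)
(41140 + 2397)*(l - 41414) = (41140 + 2397)*(sqrt(25055) - 41414) = 43537*(-41414 + sqrt(25055)) = -1803041318 + 43537*sqrt(25055)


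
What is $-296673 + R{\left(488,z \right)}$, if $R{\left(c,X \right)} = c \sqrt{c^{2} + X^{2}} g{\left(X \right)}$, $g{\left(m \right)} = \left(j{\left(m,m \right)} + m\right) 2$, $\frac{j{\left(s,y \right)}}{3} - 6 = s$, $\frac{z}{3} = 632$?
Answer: $-296673 + 59356416 \sqrt{59890} \approx 1.4526 \cdot 10^{10}$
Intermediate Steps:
$z = 1896$ ($z = 3 \cdot 632 = 1896$)
$j{\left(s,y \right)} = 18 + 3 s$
$g{\left(m \right)} = 36 + 8 m$ ($g{\left(m \right)} = \left(\left(18 + 3 m\right) + m\right) 2 = \left(18 + 4 m\right) 2 = 36 + 8 m$)
$R{\left(c,X \right)} = c \sqrt{X^{2} + c^{2}} \left(36 + 8 X\right)$ ($R{\left(c,X \right)} = c \sqrt{c^{2} + X^{2}} \left(36 + 8 X\right) = c \sqrt{X^{2} + c^{2}} \left(36 + 8 X\right)$)
$-296673 + R{\left(488,z \right)} = -296673 + 4 \cdot 488 \sqrt{1896^{2} + 488^{2}} \left(9 + 2 \cdot 1896\right) = -296673 + 4 \cdot 488 \sqrt{3594816 + 238144} \left(9 + 3792\right) = -296673 + 4 \cdot 488 \sqrt{3832960} \cdot 3801 = -296673 + 4 \cdot 488 \cdot 8 \sqrt{59890} \cdot 3801 = -296673 + 59356416 \sqrt{59890}$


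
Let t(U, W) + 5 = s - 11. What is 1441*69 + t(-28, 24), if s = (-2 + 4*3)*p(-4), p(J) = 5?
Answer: 99463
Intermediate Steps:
s = 50 (s = (-2 + 4*3)*5 = (-2 + 12)*5 = 10*5 = 50)
t(U, W) = 34 (t(U, W) = -5 + (50 - 11) = -5 + 39 = 34)
1441*69 + t(-28, 24) = 1441*69 + 34 = 99429 + 34 = 99463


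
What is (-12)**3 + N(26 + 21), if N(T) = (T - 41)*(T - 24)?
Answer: -1590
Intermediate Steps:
N(T) = (-41 + T)*(-24 + T)
(-12)**3 + N(26 + 21) = (-12)**3 + (984 + (26 + 21)**2 - 65*(26 + 21)) = -1728 + (984 + 47**2 - 65*47) = -1728 + (984 + 2209 - 3055) = -1728 + 138 = -1590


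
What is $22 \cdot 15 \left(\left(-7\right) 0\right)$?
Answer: $0$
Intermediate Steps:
$22 \cdot 15 \left(\left(-7\right) 0\right) = 330 \cdot 0 = 0$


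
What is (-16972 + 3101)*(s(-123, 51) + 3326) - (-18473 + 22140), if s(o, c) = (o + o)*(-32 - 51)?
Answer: -329356691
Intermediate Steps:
s(o, c) = -166*o (s(o, c) = (2*o)*(-83) = -166*o)
(-16972 + 3101)*(s(-123, 51) + 3326) - (-18473 + 22140) = (-16972 + 3101)*(-166*(-123) + 3326) - (-18473 + 22140) = -13871*(20418 + 3326) - 1*3667 = -13871*23744 - 3667 = -329353024 - 3667 = -329356691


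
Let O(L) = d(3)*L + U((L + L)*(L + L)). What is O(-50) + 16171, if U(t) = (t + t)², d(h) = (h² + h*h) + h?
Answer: 400015121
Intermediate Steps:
d(h) = h + 2*h² (d(h) = (h² + h²) + h = 2*h² + h = h + 2*h²)
U(t) = 4*t² (U(t) = (2*t)² = 4*t²)
O(L) = 21*L + 64*L⁴ (O(L) = (3*(1 + 2*3))*L + 4*((L + L)*(L + L))² = (3*(1 + 6))*L + 4*((2*L)*(2*L))² = (3*7)*L + 4*(4*L²)² = 21*L + 4*(16*L⁴) = 21*L + 64*L⁴)
O(-50) + 16171 = -50*(21 + 64*(-50)³) + 16171 = -50*(21 + 64*(-125000)) + 16171 = -50*(21 - 8000000) + 16171 = -50*(-7999979) + 16171 = 399998950 + 16171 = 400015121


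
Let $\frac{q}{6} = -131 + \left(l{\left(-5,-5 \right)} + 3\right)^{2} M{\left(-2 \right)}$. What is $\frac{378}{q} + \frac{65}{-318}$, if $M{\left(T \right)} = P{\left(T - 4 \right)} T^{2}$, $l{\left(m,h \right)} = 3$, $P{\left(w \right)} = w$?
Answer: $- \frac{84709}{316410} \approx -0.26772$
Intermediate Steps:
$M{\left(T \right)} = T^{2} \left(-4 + T\right)$ ($M{\left(T \right)} = \left(T - 4\right) T^{2} = \left(-4 + T\right) T^{2} = T^{2} \left(-4 + T\right)$)
$q = -5970$ ($q = 6 \left(-131 + \left(3 + 3\right)^{2} \left(-2\right)^{2} \left(-4 - 2\right)\right) = 6 \left(-131 + 6^{2} \cdot 4 \left(-6\right)\right) = 6 \left(-131 + 36 \left(-24\right)\right) = 6 \left(-131 - 864\right) = 6 \left(-995\right) = -5970$)
$\frac{378}{q} + \frac{65}{-318} = \frac{378}{-5970} + \frac{65}{-318} = 378 \left(- \frac{1}{5970}\right) + 65 \left(- \frac{1}{318}\right) = - \frac{63}{995} - \frac{65}{318} = - \frac{84709}{316410}$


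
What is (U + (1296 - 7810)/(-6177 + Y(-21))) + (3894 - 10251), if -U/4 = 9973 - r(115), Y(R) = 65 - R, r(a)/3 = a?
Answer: -273290565/6091 ≈ -44868.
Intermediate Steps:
r(a) = 3*a
U = -38512 (U = -4*(9973 - 3*115) = -4*(9973 - 1*345) = -4*(9973 - 345) = -4*9628 = -38512)
(U + (1296 - 7810)/(-6177 + Y(-21))) + (3894 - 10251) = (-38512 + (1296 - 7810)/(-6177 + (65 - 1*(-21)))) + (3894 - 10251) = (-38512 - 6514/(-6177 + (65 + 21))) - 6357 = (-38512 - 6514/(-6177 + 86)) - 6357 = (-38512 - 6514/(-6091)) - 6357 = (-38512 - 6514*(-1/6091)) - 6357 = (-38512 + 6514/6091) - 6357 = -234570078/6091 - 6357 = -273290565/6091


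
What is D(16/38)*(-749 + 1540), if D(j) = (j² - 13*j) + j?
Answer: -1392160/361 ≈ -3856.4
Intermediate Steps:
D(j) = j² - 12*j
D(16/38)*(-749 + 1540) = ((16/38)*(-12 + 16/38))*(-749 + 1540) = ((16*(1/38))*(-12 + 16*(1/38)))*791 = (8*(-12 + 8/19)/19)*791 = ((8/19)*(-220/19))*791 = -1760/361*791 = -1392160/361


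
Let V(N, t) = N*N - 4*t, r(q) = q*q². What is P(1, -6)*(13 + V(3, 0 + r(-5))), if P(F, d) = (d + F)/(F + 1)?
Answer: -1305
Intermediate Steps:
P(F, d) = (F + d)/(1 + F)
r(q) = q³
V(N, t) = N² - 4*t
P(1, -6)*(13 + V(3, 0 + r(-5))) = ((1 - 6)/(1 + 1))*(13 + (3² - 4*(0 + (-5)³))) = (-5/2)*(13 + (9 - 4*(0 - 125))) = ((½)*(-5))*(13 + (9 - 4*(-125))) = -5*(13 + (9 + 500))/2 = -5*(13 + 509)/2 = -5/2*522 = -1305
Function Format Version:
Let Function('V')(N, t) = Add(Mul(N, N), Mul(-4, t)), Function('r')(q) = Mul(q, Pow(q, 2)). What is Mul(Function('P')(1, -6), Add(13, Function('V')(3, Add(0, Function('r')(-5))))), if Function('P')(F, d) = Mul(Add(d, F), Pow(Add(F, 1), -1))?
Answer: -1305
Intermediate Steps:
Function('P')(F, d) = Mul(Pow(Add(1, F), -1), Add(F, d)) (Function('P')(F, d) = Mul(Add(F, d), Pow(Add(1, F), -1)) = Mul(Pow(Add(1, F), -1), Add(F, d)))
Function('r')(q) = Pow(q, 3)
Function('V')(N, t) = Add(Pow(N, 2), Mul(-4, t))
Mul(Function('P')(1, -6), Add(13, Function('V')(3, Add(0, Function('r')(-5))))) = Mul(Mul(Pow(Add(1, 1), -1), Add(1, -6)), Add(13, Add(Pow(3, 2), Mul(-4, Add(0, Pow(-5, 3)))))) = Mul(Mul(Pow(2, -1), -5), Add(13, Add(9, Mul(-4, Add(0, -125))))) = Mul(Mul(Rational(1, 2), -5), Add(13, Add(9, Mul(-4, -125)))) = Mul(Rational(-5, 2), Add(13, Add(9, 500))) = Mul(Rational(-5, 2), Add(13, 509)) = Mul(Rational(-5, 2), 522) = -1305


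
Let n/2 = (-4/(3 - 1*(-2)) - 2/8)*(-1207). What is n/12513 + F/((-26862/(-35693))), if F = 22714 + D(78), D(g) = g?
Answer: 41685419657/1376430 ≈ 30285.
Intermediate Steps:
n = 25347/10 (n = 2*((-4/(3 - 1*(-2)) - 2/8)*(-1207)) = 2*((-4/(3 + 2) - 2*⅛)*(-1207)) = 2*((-4/5 - ¼)*(-1207)) = 2*((-4*⅕ - ¼)*(-1207)) = 2*((-⅘ - ¼)*(-1207)) = 2*(-21/20*(-1207)) = 2*(25347/20) = 25347/10 ≈ 2534.7)
F = 22792 (F = 22714 + 78 = 22792)
n/12513 + F/((-26862/(-35693))) = (25347/10)/12513 + 22792/((-26862/(-35693))) = (25347/10)*(1/12513) + 22792/((-26862*(-1/35693))) = 8449/41710 + 22792/(26862/35693) = 8449/41710 + 22792*(35693/26862) = 8449/41710 + 999404/33 = 41685419657/1376430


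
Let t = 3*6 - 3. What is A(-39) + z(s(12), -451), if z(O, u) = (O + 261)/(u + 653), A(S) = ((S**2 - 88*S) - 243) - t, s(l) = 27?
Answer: 474339/101 ≈ 4696.4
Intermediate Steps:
t = 15 (t = 18 - 3 = 15)
A(S) = -258 + S**2 - 88*S (A(S) = ((S**2 - 88*S) - 243) - 1*15 = (-243 + S**2 - 88*S) - 15 = -258 + S**2 - 88*S)
z(O, u) = (261 + O)/(653 + u)
A(-39) + z(s(12), -451) = (-258 + (-39)**2 - 88*(-39)) + (261 + 27)/(653 - 451) = (-258 + 1521 + 3432) + 288/202 = 4695 + (1/202)*288 = 4695 + 144/101 = 474339/101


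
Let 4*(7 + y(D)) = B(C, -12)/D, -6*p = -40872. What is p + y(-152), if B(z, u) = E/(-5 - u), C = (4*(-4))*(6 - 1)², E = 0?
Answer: 6805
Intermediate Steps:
C = -400 (C = -16*5² = -16*25 = -400)
p = 6812 (p = -⅙*(-40872) = 6812)
B(z, u) = 0 (B(z, u) = 0/(-5 - u) = 0)
y(D) = -7 (y(D) = -7 + (0/D)/4 = -7 + (¼)*0 = -7 + 0 = -7)
p + y(-152) = 6812 - 7 = 6805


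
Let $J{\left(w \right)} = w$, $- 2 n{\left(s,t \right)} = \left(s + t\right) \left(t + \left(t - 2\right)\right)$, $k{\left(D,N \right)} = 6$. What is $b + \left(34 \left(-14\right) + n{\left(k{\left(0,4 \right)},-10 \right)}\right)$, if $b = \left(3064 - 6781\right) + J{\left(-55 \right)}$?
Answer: $-4292$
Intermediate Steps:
$n{\left(s,t \right)} = - \frac{\left(-2 + 2 t\right) \left(s + t\right)}{2}$ ($n{\left(s,t \right)} = - \frac{\left(s + t\right) \left(t + \left(t - 2\right)\right)}{2} = - \frac{\left(s + t\right) \left(t + \left(-2 + t\right)\right)}{2} = - \frac{\left(s + t\right) \left(-2 + 2 t\right)}{2} = - \frac{\left(-2 + 2 t\right) \left(s + t\right)}{2}$)
$b = -3772$ ($b = \left(3064 - 6781\right) - 55 = -3717 - 55 = -3772$)
$b + \left(34 \left(-14\right) + n{\left(k{\left(0,4 \right)},-10 \right)}\right) = -3772 + \left(34 \left(-14\right) - \left(104 - 60\right)\right) = -3772 + \left(-476 + \left(6 - 10 - 100 + 60\right)\right) = -3772 - 520 = -4292$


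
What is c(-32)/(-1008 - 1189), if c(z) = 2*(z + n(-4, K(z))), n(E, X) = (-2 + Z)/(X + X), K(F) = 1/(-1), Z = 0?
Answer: 62/2197 ≈ 0.028220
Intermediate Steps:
K(F) = -1
n(E, X) = -1/X (n(E, X) = (-2 + 0)/(X + X) = -2*1/(2*X) = -1/X)
c(z) = 2 + 2*z (c(z) = 2*(z - 1/(-1)) = 2*(z - 1*(-1)) = 2*(z + 1) = 2*(1 + z) = 2 + 2*z)
c(-32)/(-1008 - 1189) = (2 + 2*(-32))/(-1008 - 1189) = (2 - 64)/(-2197) = -1/2197*(-62) = 62/2197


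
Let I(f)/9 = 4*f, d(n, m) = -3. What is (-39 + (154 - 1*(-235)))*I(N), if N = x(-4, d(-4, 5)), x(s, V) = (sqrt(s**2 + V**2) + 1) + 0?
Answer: 75600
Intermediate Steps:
x(s, V) = 1 + sqrt(V**2 + s**2) (x(s, V) = (sqrt(V**2 + s**2) + 1) + 0 = (1 + sqrt(V**2 + s**2)) + 0 = 1 + sqrt(V**2 + s**2))
N = 6 (N = 1 + sqrt((-3)**2 + (-4)**2) = 1 + sqrt(9 + 16) = 1 + sqrt(25) = 1 + 5 = 6)
I(f) = 36*f (I(f) = 9*(4*f) = 36*f)
(-39 + (154 - 1*(-235)))*I(N) = (-39 + (154 - 1*(-235)))*(36*6) = (-39 + (154 + 235))*216 = (-39 + 389)*216 = 350*216 = 75600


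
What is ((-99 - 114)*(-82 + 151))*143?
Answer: -2101671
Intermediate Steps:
((-99 - 114)*(-82 + 151))*143 = -213*69*143 = -14697*143 = -2101671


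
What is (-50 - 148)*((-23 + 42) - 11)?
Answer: -1584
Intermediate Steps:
(-50 - 148)*((-23 + 42) - 11) = -198*(19 - 11) = -198*8 = -1584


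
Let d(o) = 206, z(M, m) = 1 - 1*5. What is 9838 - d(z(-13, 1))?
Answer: 9632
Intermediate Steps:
z(M, m) = -4 (z(M, m) = 1 - 5 = -4)
9838 - d(z(-13, 1)) = 9838 - 1*206 = 9838 - 206 = 9632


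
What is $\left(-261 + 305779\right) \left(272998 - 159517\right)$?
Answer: $34670488158$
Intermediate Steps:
$\left(-261 + 305779\right) \left(272998 - 159517\right) = 305518 \left(272998 - 159517\right) = 305518 \cdot 113481 = 34670488158$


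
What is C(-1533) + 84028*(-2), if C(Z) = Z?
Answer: -169589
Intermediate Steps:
C(-1533) + 84028*(-2) = -1533 + 84028*(-2) = -1533 - 168056 = -169589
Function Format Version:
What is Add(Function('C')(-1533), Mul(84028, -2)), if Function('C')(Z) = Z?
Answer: -169589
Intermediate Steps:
Add(Function('C')(-1533), Mul(84028, -2)) = Add(-1533, Mul(84028, -2)) = Add(-1533, -168056) = -169589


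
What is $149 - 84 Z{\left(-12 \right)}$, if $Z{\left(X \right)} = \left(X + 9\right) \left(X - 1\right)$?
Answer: $-3127$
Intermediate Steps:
$Z{\left(X \right)} = \left(-1 + X\right) \left(9 + X\right)$ ($Z{\left(X \right)} = \left(9 + X\right) \left(-1 + X\right) = \left(-1 + X\right) \left(9 + X\right)$)
$149 - 84 Z{\left(-12 \right)} = 149 - 84 \left(-9 + \left(-12\right)^{2} + 8 \left(-12\right)\right) = 149 - 84 \left(-9 + 144 - 96\right) = 149 - 3276 = -3127$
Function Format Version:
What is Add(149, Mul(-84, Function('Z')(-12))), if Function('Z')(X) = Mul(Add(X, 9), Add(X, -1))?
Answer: -3127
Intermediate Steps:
Function('Z')(X) = Mul(Add(-1, X), Add(9, X)) (Function('Z')(X) = Mul(Add(9, X), Add(-1, X)) = Mul(Add(-1, X), Add(9, X)))
Add(149, Mul(-84, Function('Z')(-12))) = Add(149, Mul(-84, Add(-9, Pow(-12, 2), Mul(8, -12)))) = Add(149, Mul(-84, Add(-9, 144, -96))) = Add(149, Mul(-84, 39)) = Add(149, -3276) = -3127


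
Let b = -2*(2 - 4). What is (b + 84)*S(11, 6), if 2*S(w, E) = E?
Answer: 264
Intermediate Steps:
S(w, E) = E/2
b = 4 (b = -2*(-2) = 4)
(b + 84)*S(11, 6) = (4 + 84)*((½)*6) = 88*3 = 264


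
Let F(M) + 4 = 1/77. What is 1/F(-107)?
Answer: -77/307 ≈ -0.25081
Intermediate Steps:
F(M) = -307/77 (F(M) = -4 + 1/77 = -307/77)
1/F(-107) = 1/(-307/77) = -77/307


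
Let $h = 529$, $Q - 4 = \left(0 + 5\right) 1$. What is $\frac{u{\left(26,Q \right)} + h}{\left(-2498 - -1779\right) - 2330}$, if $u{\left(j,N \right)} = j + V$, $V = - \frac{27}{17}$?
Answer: $- \frac{9408}{51833} \approx -0.18151$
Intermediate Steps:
$Q = 9$ ($Q = 4 + \left(0 + 5\right) 1 = 4 + 5 \cdot 1 = 4 + 5 = 9$)
$V = - \frac{27}{17}$ ($V = \left(-27\right) \frac{1}{17} = - \frac{27}{17} \approx -1.5882$)
$u{\left(j,N \right)} = - \frac{27}{17} + j$ ($u{\left(j,N \right)} = j - \frac{27}{17} = - \frac{27}{17} + j$)
$\frac{u{\left(26,Q \right)} + h}{\left(-2498 - -1779\right) - 2330} = \frac{\left(- \frac{27}{17} + 26\right) + 529}{\left(-2498 - -1779\right) - 2330} = \frac{\frac{415}{17} + 529}{\left(-2498 + 1779\right) - 2330} = \frac{9408}{17 \left(-719 - 2330\right)} = \frac{9408}{17 \left(-3049\right)} = \frac{9408}{17} \left(- \frac{1}{3049}\right) = - \frac{9408}{51833}$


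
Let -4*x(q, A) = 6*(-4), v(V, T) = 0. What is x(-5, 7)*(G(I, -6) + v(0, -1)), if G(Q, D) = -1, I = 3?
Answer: -6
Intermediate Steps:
x(q, A) = 6 (x(q, A) = -3*(-4)/2 = -1/4*(-24) = 6)
x(-5, 7)*(G(I, -6) + v(0, -1)) = 6*(-1 + 0) = 6*(-1) = -6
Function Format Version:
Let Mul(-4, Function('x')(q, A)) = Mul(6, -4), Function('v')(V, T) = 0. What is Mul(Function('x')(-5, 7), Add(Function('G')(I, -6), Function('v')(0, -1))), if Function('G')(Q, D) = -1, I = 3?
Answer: -6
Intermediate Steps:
Function('x')(q, A) = 6 (Function('x')(q, A) = Mul(Rational(-1, 4), Mul(6, -4)) = Mul(Rational(-1, 4), -24) = 6)
Mul(Function('x')(-5, 7), Add(Function('G')(I, -6), Function('v')(0, -1))) = Mul(6, Add(-1, 0)) = Mul(6, -1) = -6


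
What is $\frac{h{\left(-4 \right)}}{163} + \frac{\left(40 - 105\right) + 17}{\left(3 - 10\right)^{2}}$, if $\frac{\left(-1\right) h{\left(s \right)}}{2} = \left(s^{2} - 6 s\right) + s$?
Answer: $- \frac{11352}{7987} \approx -1.4213$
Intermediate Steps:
$h{\left(s \right)} = - 2 s^{2} + 10 s$ ($h{\left(s \right)} = - 2 \left(\left(s^{2} - 6 s\right) + s\right) = - 2 \left(s^{2} - 5 s\right) = - 2 s^{2} + 10 s$)
$\frac{h{\left(-4 \right)}}{163} + \frac{\left(40 - 105\right) + 17}{\left(3 - 10\right)^{2}} = \frac{2 \left(-4\right) \left(5 - -4\right)}{163} + \frac{\left(40 - 105\right) + 17}{\left(3 - 10\right)^{2}} = 2 \left(-4\right) \left(5 + 4\right) \frac{1}{163} + \frac{-65 + 17}{\left(-7\right)^{2}} = 2 \left(-4\right) 9 \cdot \frac{1}{163} - \frac{48}{49} = \left(-72\right) \frac{1}{163} - \frac{48}{49} = - \frac{72}{163} - \frac{48}{49} = - \frac{11352}{7987}$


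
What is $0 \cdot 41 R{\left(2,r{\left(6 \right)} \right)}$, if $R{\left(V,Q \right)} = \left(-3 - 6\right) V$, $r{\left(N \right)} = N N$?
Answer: $0$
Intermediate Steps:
$r{\left(N \right)} = N^{2}$
$R{\left(V,Q \right)} = - 9 V$ ($R{\left(V,Q \right)} = \left(-3 - 6\right) V = - 9 V$)
$0 \cdot 41 R{\left(2,r{\left(6 \right)} \right)} = 0 \cdot 41 \left(\left(-9\right) 2\right) = 0 \left(-18\right) = 0$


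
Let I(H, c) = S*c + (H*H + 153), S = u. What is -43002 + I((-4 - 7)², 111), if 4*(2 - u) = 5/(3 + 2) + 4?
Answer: -112499/4 ≈ -28125.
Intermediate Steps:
u = ¾ (u = 2 - (5/(3 + 2) + 4)/4 = 2 - (5/5 + 4)/4 = 2 - (5*(⅕) + 4)/4 = 2 - (1 + 4)/4 = 2 - ¼*5 = 2 - 5/4 = ¾ ≈ 0.75000)
S = ¾ ≈ 0.75000
I(H, c) = 153 + H² + 3*c/4 (I(H, c) = 3*c/4 + (H*H + 153) = 3*c/4 + (H² + 153) = 3*c/4 + (153 + H²) = 153 + H² + 3*c/4)
-43002 + I((-4 - 7)², 111) = -43002 + (153 + ((-4 - 7)²)² + (¾)*111) = -43002 + (153 + ((-11)²)² + 333/4) = -43002 + (153 + 121² + 333/4) = -43002 + (153 + 14641 + 333/4) = -43002 + 59509/4 = -112499/4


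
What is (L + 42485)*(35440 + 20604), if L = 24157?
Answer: 3734884248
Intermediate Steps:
(L + 42485)*(35440 + 20604) = (24157 + 42485)*(35440 + 20604) = 66642*56044 = 3734884248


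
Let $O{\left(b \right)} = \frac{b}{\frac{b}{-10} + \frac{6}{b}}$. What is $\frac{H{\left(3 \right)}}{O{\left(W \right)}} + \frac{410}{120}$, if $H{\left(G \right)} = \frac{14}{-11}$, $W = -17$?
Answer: $\frac{670931}{190740} \approx 3.5175$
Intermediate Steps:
$H{\left(G \right)} = - \frac{14}{11}$ ($H{\left(G \right)} = 14 \left(- \frac{1}{11}\right) = - \frac{14}{11}$)
$O{\left(b \right)} = \frac{b}{\frac{6}{b} - \frac{b}{10}}$ ($O{\left(b \right)} = \frac{b}{b \left(- \frac{1}{10}\right) + \frac{6}{b}} = \frac{b}{- \frac{b}{10} + \frac{6}{b}} = \frac{b}{\frac{6}{b} - \frac{b}{10}}$)
$\frac{H{\left(3 \right)}}{O{\left(W \right)}} + \frac{410}{120} = - \frac{14}{11 \left(- \frac{10 \left(-17\right)^{2}}{-60 + \left(-17\right)^{2}}\right)} + \frac{410}{120} = - \frac{14}{11 \left(\left(-10\right) 289 \frac{1}{-60 + 289}\right)} + 410 \cdot \frac{1}{120} = - \frac{14}{11 \left(\left(-10\right) 289 \cdot \frac{1}{229}\right)} + \frac{41}{12} = - \frac{14}{11 \left(- \frac{2890}{229}\right)} + \frac{41}{12} = \left(- \frac{14}{11}\right) \left(- \frac{229}{2890}\right) + \frac{41}{12} = \frac{1603}{15895} + \frac{41}{12} = \frac{670931}{190740}$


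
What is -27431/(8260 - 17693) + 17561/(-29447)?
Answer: 642107744/277773551 ≈ 2.3116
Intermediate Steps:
-27431/(8260 - 17693) + 17561/(-29447) = -27431/(-9433) + 17561*(-1/29447) = -27431*(-1/9433) - 17561/29447 = 27431/9433 - 17561/29447 = 642107744/277773551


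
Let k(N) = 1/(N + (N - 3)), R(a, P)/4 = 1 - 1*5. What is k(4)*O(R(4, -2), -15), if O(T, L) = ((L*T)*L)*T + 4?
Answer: 57604/5 ≈ 11521.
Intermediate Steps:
R(a, P) = -16 (R(a, P) = 4*(1 - 1*5) = 4*(1 - 5) = 4*(-4) = -16)
O(T, L) = 4 + L**2*T**2 (O(T, L) = (T*L**2)*T + 4 = L**2*T**2 + 4 = 4 + L**2*T**2)
k(N) = 1/(-3 + 2*N) (k(N) = 1/(N + (-3 + N)) = 1/(-3 + 2*N))
k(4)*O(R(4, -2), -15) = (4 + (-15)**2*(-16)**2)/(-3 + 2*4) = (4 + 225*256)/(-3 + 8) = (4 + 57600)/5 = (1/5)*57604 = 57604/5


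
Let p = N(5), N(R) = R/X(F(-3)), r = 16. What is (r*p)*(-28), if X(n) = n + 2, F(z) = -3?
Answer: 2240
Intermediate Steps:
X(n) = 2 + n
N(R) = -R (N(R) = R/(2 - 3) = R/(-1) = R*(-1) = -R)
p = -5 (p = -1*5 = -5)
(r*p)*(-28) = (16*(-5))*(-28) = -80*(-28) = 2240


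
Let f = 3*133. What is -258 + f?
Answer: 141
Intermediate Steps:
f = 399
-258 + f = -258 + 399 = 141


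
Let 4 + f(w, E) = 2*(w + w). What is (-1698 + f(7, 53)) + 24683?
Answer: 23009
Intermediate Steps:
f(w, E) = -4 + 4*w (f(w, E) = -4 + 2*(w + w) = -4 + 2*(2*w) = -4 + 4*w)
(-1698 + f(7, 53)) + 24683 = (-1698 + (-4 + 4*7)) + 24683 = (-1698 + (-4 + 28)) + 24683 = (-1698 + 24) + 24683 = -1674 + 24683 = 23009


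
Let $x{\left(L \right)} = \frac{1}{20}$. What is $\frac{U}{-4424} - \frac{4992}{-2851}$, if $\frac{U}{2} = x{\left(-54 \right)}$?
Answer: $\frac{220843229}{126128240} \approx 1.7509$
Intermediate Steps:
$x{\left(L \right)} = \frac{1}{20}$
$U = \frac{1}{10}$ ($U = 2 \cdot \frac{1}{20} = \frac{1}{10} \approx 0.1$)
$\frac{U}{-4424} - \frac{4992}{-2851} = \frac{1}{10 \left(-4424\right)} - \frac{4992}{-2851} = \frac{1}{10} \left(- \frac{1}{4424}\right) - - \frac{4992}{2851} = - \frac{1}{44240} + \frac{4992}{2851} = \frac{220843229}{126128240}$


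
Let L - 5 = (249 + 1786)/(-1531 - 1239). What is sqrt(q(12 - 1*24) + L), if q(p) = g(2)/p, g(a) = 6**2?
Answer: sqrt(388354)/554 ≈ 1.1249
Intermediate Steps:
g(a) = 36
q(p) = 36/p
L = 2363/554 (L = 5 + (249 + 1786)/(-1531 - 1239) = 5 + 2035/(-2770) = 5 + 2035*(-1/2770) = 5 - 407/554 = 2363/554 ≈ 4.2653)
sqrt(q(12 - 1*24) + L) = sqrt(36/(12 - 1*24) + 2363/554) = sqrt(36/(12 - 24) + 2363/554) = sqrt(36/(-12) + 2363/554) = sqrt(36*(-1/12) + 2363/554) = sqrt(-3 + 2363/554) = sqrt(701/554) = sqrt(388354)/554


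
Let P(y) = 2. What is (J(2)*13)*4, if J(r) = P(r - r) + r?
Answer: 208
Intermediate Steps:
J(r) = 2 + r
(J(2)*13)*4 = ((2 + 2)*13)*4 = (4*13)*4 = 52*4 = 208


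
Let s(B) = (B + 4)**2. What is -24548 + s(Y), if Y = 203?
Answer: 18301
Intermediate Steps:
s(B) = (4 + B)**2
-24548 + s(Y) = -24548 + (4 + 203)**2 = -24548 + 207**2 = -24548 + 42849 = 18301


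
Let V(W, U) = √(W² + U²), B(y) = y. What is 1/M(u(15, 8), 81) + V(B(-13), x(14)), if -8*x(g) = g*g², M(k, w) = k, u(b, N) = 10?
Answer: ⅒ + √117818 ≈ 343.35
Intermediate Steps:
x(g) = -g³/8 (x(g) = -g*g²/8 = -g³/8)
V(W, U) = √(U² + W²)
1/M(u(15, 8), 81) + V(B(-13), x(14)) = 1/10 + √((-⅛*14³)² + (-13)²) = ⅒ + √((-⅛*2744)² + 169) = ⅒ + √((-343)² + 169) = ⅒ + √(117649 + 169) = ⅒ + √117818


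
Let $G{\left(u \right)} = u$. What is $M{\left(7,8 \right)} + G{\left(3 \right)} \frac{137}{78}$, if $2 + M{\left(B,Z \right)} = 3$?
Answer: $\frac{163}{26} \approx 6.2692$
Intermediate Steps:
$M{\left(B,Z \right)} = 1$ ($M{\left(B,Z \right)} = -2 + 3 = 1$)
$M{\left(7,8 \right)} + G{\left(3 \right)} \frac{137}{78} = 1 + 3 \cdot \frac{137}{78} = 1 + \frac{137}{26} = \frac{163}{26}$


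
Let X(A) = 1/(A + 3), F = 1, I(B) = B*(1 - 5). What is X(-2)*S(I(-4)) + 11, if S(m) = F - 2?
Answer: 10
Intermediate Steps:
I(B) = -4*B (I(B) = B*(-4) = -4*B)
X(A) = 1/(3 + A)
S(m) = -1 (S(m) = 1 - 2 = -1)
X(-2)*S(I(-4)) + 11 = -1/(3 - 2) + 11 = -1/1 + 11 = 1*(-1) + 11 = -1 + 11 = 10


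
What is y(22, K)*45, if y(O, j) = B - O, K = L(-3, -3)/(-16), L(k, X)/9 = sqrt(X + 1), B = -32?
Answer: -2430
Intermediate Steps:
L(k, X) = 9*sqrt(1 + X) (L(k, X) = 9*sqrt(X + 1) = 9*sqrt(1 + X))
K = -9*I*sqrt(2)/16 (K = (9*sqrt(1 - 3))/(-16) = (9*sqrt(-2))*(-1/16) = (9*(I*sqrt(2)))*(-1/16) = (9*I*sqrt(2))*(-1/16) = -9*I*sqrt(2)/16 ≈ -0.7955*I)
y(O, j) = -32 - O
y(22, K)*45 = (-32 - 1*22)*45 = (-32 - 22)*45 = -54*45 = -2430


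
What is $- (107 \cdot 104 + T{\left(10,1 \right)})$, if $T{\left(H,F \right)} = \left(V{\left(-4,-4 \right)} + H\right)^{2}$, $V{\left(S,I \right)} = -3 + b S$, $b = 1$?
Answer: $-11137$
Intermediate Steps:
$V{\left(S,I \right)} = -3 + S$ ($V{\left(S,I \right)} = -3 + 1 S = -3 + S$)
$T{\left(H,F \right)} = \left(-7 + H\right)^{2}$ ($T{\left(H,F \right)} = \left(\left(-3 - 4\right) + H\right)^{2} = \left(-7 + H\right)^{2}$)
$- (107 \cdot 104 + T{\left(10,1 \right)}) = - (107 \cdot 104 + \left(-7 + 10\right)^{2}) = - (11128 + 3^{2}) = - (11128 + 9) = \left(-1\right) 11137 = -11137$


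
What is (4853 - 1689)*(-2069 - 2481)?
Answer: -14396200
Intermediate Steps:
(4853 - 1689)*(-2069 - 2481) = 3164*(-4550) = -14396200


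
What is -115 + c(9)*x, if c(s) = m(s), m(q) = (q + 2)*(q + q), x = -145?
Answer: -28825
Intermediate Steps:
m(q) = 2*q*(2 + q) (m(q) = (2 + q)*(2*q) = 2*q*(2 + q))
c(s) = 2*s*(2 + s)
-115 + c(9)*x = -115 + (2*9*(2 + 9))*(-145) = -115 + (2*9*11)*(-145) = -115 + 198*(-145) = -115 - 28710 = -28825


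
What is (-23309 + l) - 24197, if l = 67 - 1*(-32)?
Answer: -47407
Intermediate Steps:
l = 99 (l = 67 + 32 = 99)
(-23309 + l) - 24197 = (-23309 + 99) - 24197 = -23210 - 24197 = -47407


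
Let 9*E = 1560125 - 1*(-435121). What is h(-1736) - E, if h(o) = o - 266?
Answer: -223696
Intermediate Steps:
h(o) = -266 + o
E = 221694 (E = (1560125 - 1*(-435121))/9 = (1560125 + 435121)/9 = (⅑)*1995246 = 221694)
h(-1736) - E = (-266 - 1736) - 1*221694 = -2002 - 221694 = -223696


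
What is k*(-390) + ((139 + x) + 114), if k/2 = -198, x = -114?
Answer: 154579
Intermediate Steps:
k = -396 (k = 2*(-198) = -396)
k*(-390) + ((139 + x) + 114) = -396*(-390) + ((139 - 114) + 114) = 154440 + (25 + 114) = 154440 + 139 = 154579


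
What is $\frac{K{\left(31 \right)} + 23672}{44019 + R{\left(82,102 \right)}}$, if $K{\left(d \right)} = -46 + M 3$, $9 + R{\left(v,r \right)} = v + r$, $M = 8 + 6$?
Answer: $\frac{11834}{22097} \approx 0.53555$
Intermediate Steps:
$M = 14$
$R{\left(v,r \right)} = -9 + r + v$ ($R{\left(v,r \right)} = -9 + \left(v + r\right) = -9 + \left(r + v\right) = -9 + r + v$)
$K{\left(d \right)} = -4$ ($K{\left(d \right)} = -46 + 14 \cdot 3 = -46 + 42 = -4$)
$\frac{K{\left(31 \right)} + 23672}{44019 + R{\left(82,102 \right)}} = \frac{-4 + 23672}{44019 + \left(-9 + 102 + 82\right)} = \frac{23668}{44019 + 175} = \frac{23668}{44194} = 23668 \cdot \frac{1}{44194} = \frac{11834}{22097}$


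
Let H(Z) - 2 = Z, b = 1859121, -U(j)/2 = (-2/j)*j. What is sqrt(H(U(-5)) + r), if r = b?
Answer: sqrt(1859127) ≈ 1363.5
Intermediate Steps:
U(j) = 4 (U(j) = -2*(-2/j)*j = -2*(-2) = 4)
r = 1859121
H(Z) = 2 + Z
sqrt(H(U(-5)) + r) = sqrt((2 + 4) + 1859121) = sqrt(6 + 1859121) = sqrt(1859127)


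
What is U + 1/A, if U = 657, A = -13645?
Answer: 8964764/13645 ≈ 657.00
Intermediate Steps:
U + 1/A = 657 + 1/(-13645) = 657 - 1/13645 = 8964764/13645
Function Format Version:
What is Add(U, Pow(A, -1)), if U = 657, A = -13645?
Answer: Rational(8964764, 13645) ≈ 657.00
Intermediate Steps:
Add(U, Pow(A, -1)) = Add(657, Pow(-13645, -1)) = Add(657, Rational(-1, 13645)) = Rational(8964764, 13645)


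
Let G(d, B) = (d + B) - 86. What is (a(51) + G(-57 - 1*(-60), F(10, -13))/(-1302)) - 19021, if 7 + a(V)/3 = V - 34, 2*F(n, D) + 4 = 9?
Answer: -7064629/372 ≈ -18991.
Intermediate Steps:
F(n, D) = 5/2 (F(n, D) = -2 + (½)*9 = -2 + 9/2 = 5/2)
G(d, B) = -86 + B + d (G(d, B) = (B + d) - 86 = -86 + B + d)
a(V) = -123 + 3*V (a(V) = -21 + 3*(V - 34) = -21 + 3*(-34 + V) = -21 + (-102 + 3*V) = -123 + 3*V)
(a(51) + G(-57 - 1*(-60), F(10, -13))/(-1302)) - 19021 = ((-123 + 3*51) + (-86 + 5/2 + (-57 - 1*(-60)))/(-1302)) - 19021 = ((-123 + 153) + (-86 + 5/2 + (-57 + 60))*(-1/1302)) - 19021 = (30 + (-86 + 5/2 + 3)*(-1/1302)) - 19021 = (30 - 161/2*(-1/1302)) - 19021 = (30 + 23/372) - 19021 = 11183/372 - 19021 = -7064629/372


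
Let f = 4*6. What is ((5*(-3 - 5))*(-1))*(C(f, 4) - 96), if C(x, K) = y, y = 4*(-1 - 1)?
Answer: -4160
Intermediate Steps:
f = 24
y = -8 (y = 4*(-2) = -8)
C(x, K) = -8
((5*(-3 - 5))*(-1))*(C(f, 4) - 96) = ((5*(-3 - 5))*(-1))*(-8 - 96) = ((5*(-8))*(-1))*(-104) = -40*(-1)*(-104) = 40*(-104) = -4160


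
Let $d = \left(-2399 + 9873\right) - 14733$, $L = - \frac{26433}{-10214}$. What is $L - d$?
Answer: $\frac{74169859}{10214} \approx 7261.6$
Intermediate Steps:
$L = \frac{26433}{10214}$ ($L = \left(-26433\right) \left(- \frac{1}{10214}\right) = \frac{26433}{10214} \approx 2.5879$)
$d = -7259$ ($d = 7474 - 14733 = -7259$)
$L - d = \frac{26433}{10214} - -7259 = \frac{26433}{10214} + 7259 = \frac{74169859}{10214}$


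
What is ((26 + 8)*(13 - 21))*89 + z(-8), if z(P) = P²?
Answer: -24144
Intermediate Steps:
((26 + 8)*(13 - 21))*89 + z(-8) = ((26 + 8)*(13 - 21))*89 + (-8)² = (34*(-8))*89 + 64 = -272*89 + 64 = -24208 + 64 = -24144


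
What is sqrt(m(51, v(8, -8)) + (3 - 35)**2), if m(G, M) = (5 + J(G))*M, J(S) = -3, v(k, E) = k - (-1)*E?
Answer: 32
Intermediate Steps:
v(k, E) = E + k (v(k, E) = k + E = E + k)
m(G, M) = 2*M (m(G, M) = (5 - 3)*M = 2*M)
sqrt(m(51, v(8, -8)) + (3 - 35)**2) = sqrt(2*(-8 + 8) + (3 - 35)**2) = sqrt(2*0 + (-32)**2) = sqrt(0 + 1024) = sqrt(1024) = 32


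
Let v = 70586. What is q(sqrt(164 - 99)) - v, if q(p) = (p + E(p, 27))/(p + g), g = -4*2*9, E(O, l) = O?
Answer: -361329864/5119 - 144*sqrt(65)/5119 ≈ -70586.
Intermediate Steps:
g = -72 (g = -8*9 = -72)
q(p) = 2*p/(-72 + p) (q(p) = (p + p)/(p - 72) = (2*p)/(-72 + p) = 2*p/(-72 + p))
q(sqrt(164 - 99)) - v = 2*sqrt(164 - 99)/(-72 + sqrt(164 - 99)) - 1*70586 = 2*sqrt(65)/(-72 + sqrt(65)) - 70586 = -70586 + 2*sqrt(65)/(-72 + sqrt(65))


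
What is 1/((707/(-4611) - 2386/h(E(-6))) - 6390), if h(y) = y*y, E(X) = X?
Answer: -27666/178623623 ≈ -0.00015488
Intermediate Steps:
h(y) = y**2
1/((707/(-4611) - 2386/h(E(-6))) - 6390) = 1/((707/(-4611) - 2386/((-6)**2)) - 6390) = 1/((707*(-1/4611) - 2386/36) - 6390) = 1/((-707/4611 - 2386*1/36) - 6390) = 1/((-707/4611 - 1193/18) - 6390) = 1/(-1837883/27666 - 6390) = 1/(-178623623/27666) = -27666/178623623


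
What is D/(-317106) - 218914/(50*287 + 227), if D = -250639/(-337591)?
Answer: -7811738000239049/520166307667914 ≈ -15.018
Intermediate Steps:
D = 250639/337591 (D = -250639*(-1/337591) = 250639/337591 ≈ 0.74243)
D/(-317106) - 218914/(50*287 + 227) = (250639/337591)/(-317106) - 218914/(50*287 + 227) = (250639/337591)*(-1/317106) - 218914/(14350 + 227) = -250639/107052131646 - 218914/14577 = -7811738000239049/520166307667914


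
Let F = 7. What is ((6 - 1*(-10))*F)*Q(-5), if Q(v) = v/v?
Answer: 112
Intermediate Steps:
Q(v) = 1
((6 - 1*(-10))*F)*Q(-5) = ((6 - 1*(-10))*7)*1 = ((6 + 10)*7)*1 = (16*7)*1 = 112*1 = 112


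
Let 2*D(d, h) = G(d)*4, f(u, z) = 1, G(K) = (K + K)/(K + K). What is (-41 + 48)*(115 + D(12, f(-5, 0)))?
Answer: 819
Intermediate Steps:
G(K) = 1 (G(K) = (2*K)/((2*K)) = (2*K)*(1/(2*K)) = 1)
D(d, h) = 2 (D(d, h) = (1*4)/2 = (½)*4 = 2)
(-41 + 48)*(115 + D(12, f(-5, 0))) = (-41 + 48)*(115 + 2) = 7*117 = 819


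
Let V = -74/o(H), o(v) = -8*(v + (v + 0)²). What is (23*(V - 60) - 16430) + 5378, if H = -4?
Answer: -595885/48 ≈ -12414.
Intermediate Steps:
o(v) = -8*v - 8*v² (o(v) = -8*(v + v²) = -8*v - 8*v²)
V = 37/48 (V = -74*1/(32*(1 - 4)) = -74/((-8*(-4)*(-3))) = -74/(-96) = -74*(-1/96) = 37/48 ≈ 0.77083)
(23*(V - 60) - 16430) + 5378 = (23*(37/48 - 60) - 16430) + 5378 = (23*(-2843/48) - 16430) + 5378 = (-65389/48 - 16430) + 5378 = -854029/48 + 5378 = -595885/48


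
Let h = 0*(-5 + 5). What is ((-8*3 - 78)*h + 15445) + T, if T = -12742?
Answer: 2703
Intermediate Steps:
h = 0 (h = 0*0 = 0)
((-8*3 - 78)*h + 15445) + T = ((-8*3 - 78)*0 + 15445) - 12742 = ((-24 - 78)*0 + 15445) - 12742 = (-102*0 + 15445) - 12742 = (0 + 15445) - 12742 = 15445 - 12742 = 2703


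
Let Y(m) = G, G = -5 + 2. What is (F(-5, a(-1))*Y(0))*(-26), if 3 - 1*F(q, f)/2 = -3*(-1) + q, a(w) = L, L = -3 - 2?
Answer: 780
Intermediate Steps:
L = -5
a(w) = -5
G = -3
F(q, f) = -2*q (F(q, f) = 6 - 2*(-3*(-1) + q) = 6 - 2*(3 + q) = 6 + (-6 - 2*q) = -2*q)
Y(m) = -3
(F(-5, a(-1))*Y(0))*(-26) = (-2*(-5)*(-3))*(-26) = (10*(-3))*(-26) = -30*(-26) = 780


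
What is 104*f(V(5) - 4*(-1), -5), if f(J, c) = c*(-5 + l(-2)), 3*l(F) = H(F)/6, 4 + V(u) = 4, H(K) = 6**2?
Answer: 1560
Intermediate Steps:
H(K) = 36
V(u) = 0 (V(u) = -4 + 4 = 0)
l(F) = 2 (l(F) = (36/6)/3 = (36*(1/6))/3 = (1/3)*6 = 2)
f(J, c) = -3*c (f(J, c) = c*(-5 + 2) = c*(-3) = -3*c)
104*f(V(5) - 4*(-1), -5) = 104*(-3*(-5)) = 104*15 = 1560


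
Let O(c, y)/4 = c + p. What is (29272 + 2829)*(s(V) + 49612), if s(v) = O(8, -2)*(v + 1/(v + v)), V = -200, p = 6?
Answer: 61652955893/50 ≈ 1.2331e+9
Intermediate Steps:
O(c, y) = 24 + 4*c (O(c, y) = 4*(c + 6) = 4*(6 + c) = 24 + 4*c)
s(v) = 28/v + 56*v (s(v) = (24 + 4*8)*(v + 1/(v + v)) = (24 + 32)*(v + 1/(2*v)) = 56*(v + 1/(2*v)) = 28/v + 56*v)
(29272 + 2829)*(s(V) + 49612) = (29272 + 2829)*((28/(-200) + 56*(-200)) + 49612) = 32101*((28*(-1/200) - 11200) + 49612) = 32101*((-7/50 - 11200) + 49612) = 32101*(-560007/50 + 49612) = 32101*(1920593/50) = 61652955893/50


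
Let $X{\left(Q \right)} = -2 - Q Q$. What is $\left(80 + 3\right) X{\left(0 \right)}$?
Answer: $-166$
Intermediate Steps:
$X{\left(Q \right)} = -2 - Q^{2}$
$\left(80 + 3\right) X{\left(0 \right)} = \left(80 + 3\right) \left(-2 - 0^{2}\right) = 83 \left(-2 - 0\right) = 83 \left(-2 + 0\right) = 83 \left(-2\right) = -166$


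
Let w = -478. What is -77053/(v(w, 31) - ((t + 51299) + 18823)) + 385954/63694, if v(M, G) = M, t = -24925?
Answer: 388556254/50159025 ≈ 7.7465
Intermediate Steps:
-77053/(v(w, 31) - ((t + 51299) + 18823)) + 385954/63694 = -77053/(-478 - ((-24925 + 51299) + 18823)) + 385954/63694 = -77053/(-478 - (26374 + 18823)) + 385954*(1/63694) = -77053/(-478 - 1*45197) + 192977/31847 = -77053/(-478 - 45197) + 192977/31847 = -77053/(-45675) + 192977/31847 = -77053*(-1/45675) + 192977/31847 = 2657/1575 + 192977/31847 = 388556254/50159025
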